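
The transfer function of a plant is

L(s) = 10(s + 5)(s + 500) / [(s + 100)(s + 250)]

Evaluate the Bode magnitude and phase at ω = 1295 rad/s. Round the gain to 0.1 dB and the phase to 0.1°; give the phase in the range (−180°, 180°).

At s = jω = j1295:
zero (s+5): 5 + j1295 → |·| = √(5²+1295²) = √1677050 ≈ 1295, ∠ = arctan(1295/5) ≈ 89.78°
zero (s+500): 500 + j1295 → |·| = √(500²+1295²) = √1927025 ≈ 1388.2, ∠ = arctan(1295/500) ≈ 68.89°
pole (s+100): 100 + j1295 → |·| = √(100²+1295²) = √1687025 ≈ 1298.9, ∠ = arctan(1295/100) ≈ 85.58°
pole (s+250): 250 + j1295 → |·| = √(250²+1295²) = √1739525 ≈ 1318.9, ∠ = arctan(1295/250) ≈ 79.07°
|L| = 10 · 1.7977e+06 / 1.7131e+06 ≈ 10.494
Gain = 20 log₁₀(10.494) ≈ 20.42 dB
∠L = 158.67° − 164.65° = -5.98°

20.4 dB, -6.0°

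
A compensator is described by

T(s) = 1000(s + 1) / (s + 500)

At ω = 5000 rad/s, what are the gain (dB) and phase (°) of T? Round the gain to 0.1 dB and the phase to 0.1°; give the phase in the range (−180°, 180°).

At s = jω = j5000:
zero (s+1): 1 + j5000 → |·| = √(1²+5000²) = √25000001 ≈ 5000, ∠ = arctan(5000/1) ≈ 89.99°
pole (s+500): 500 + j5000 → |·| = √(500²+5000²) = √25250000 ≈ 5024.9, ∠ = arctan(5000/500) ≈ 84.29°
|T| = 1000 · 5000 / 5024.9 ≈ 995.04
Gain = 20 log₁₀(995.04) ≈ 59.96 dB
∠T = 89.99° − 84.29° = 5.70°

60.0 dB, 5.7°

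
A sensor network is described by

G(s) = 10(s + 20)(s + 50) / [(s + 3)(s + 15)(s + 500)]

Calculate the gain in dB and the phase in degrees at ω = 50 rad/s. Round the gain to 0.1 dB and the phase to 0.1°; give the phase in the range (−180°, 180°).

-30.8 dB, -52.4°

At s = jω = j50:
zero (s+20): 20 + j50 → |·| = √(20²+50²) = √2900 ≈ 53.852, ∠ = arctan(50/20) ≈ 68.20°
zero (s+50): 50 + j50 → |·| = √(50²+50²) = √5000 ≈ 70.711, ∠ = arctan(50/50) ≈ 45.00°
pole (s+3): 3 + j50 → |·| = √(3²+50²) = √2509 ≈ 50.09, ∠ = arctan(50/3) ≈ 86.57°
pole (s+15): 15 + j50 → |·| = √(15²+50²) = √2725 ≈ 52.202, ∠ = arctan(50/15) ≈ 73.30°
pole (s+500): 500 + j50 → |·| = √(500²+50²) = √252500 ≈ 502.49, ∠ = arctan(50/500) ≈ 5.71°
|G| = 10 · 3807.9 / 1.3139e+06 ≈ 0.028982
Gain = 20 log₁₀(0.028982) ≈ -30.76 dB
∠G = 113.20° − 165.58° = -52.38°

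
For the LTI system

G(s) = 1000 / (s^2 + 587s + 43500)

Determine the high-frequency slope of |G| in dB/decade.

-40 dB/decade

Each pole contributes −20 dB/decade at high frequency; each zero contributes +20 dB/decade.
Net: 0 zero(s) − 2 pole(s) → -40 dB/decade.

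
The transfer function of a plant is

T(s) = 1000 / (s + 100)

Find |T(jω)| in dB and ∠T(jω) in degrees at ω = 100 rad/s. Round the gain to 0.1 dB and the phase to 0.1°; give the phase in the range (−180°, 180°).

Substitute s = j100:
Numerator: 1000 = 1000 + j0
Denominator: (j100) + 100 = 100 + j100
|N| = √(1000² + 0²) ≈ 1000, ∠N ≈ 0.00°
|D| = √(100² + 100²) ≈ 141.42, ∠D ≈ 45.00°
|T| = 1000 / 141.42 ≈ 7.0711
Gain = 20 log₁₀(7.0711) ≈ 16.99 dB
∠T = 0.00° − 45.00° = -45.00°

17.0 dB, -45.0°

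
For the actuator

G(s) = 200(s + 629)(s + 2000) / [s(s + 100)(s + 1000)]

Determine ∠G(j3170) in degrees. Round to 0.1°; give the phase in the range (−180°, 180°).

At s = jω = j3170:
zero (s+629): 629 + j3170 → |·| = √(629²+3170²) = √10444541 ≈ 3231.8, ∠ = arctan(3170/629) ≈ 78.78°
zero (s+2000): 2000 + j3170 → |·| = √(2000²+3170²) = √14048900 ≈ 3748.2, ∠ = arctan(3170/2000) ≈ 57.75°
pole (s+100): 100 + j3170 → |·| = √(100²+3170²) = √10058900 ≈ 3171.6, ∠ = arctan(3170/100) ≈ 88.19°
pole (s+1000): 1000 + j3170 → |·| = √(1000²+3170²) = √11048900 ≈ 3324, ∠ = arctan(3170/1000) ≈ 72.49°
pole at origin: |s| = 3170, ∠ = 90.00° (in denominator)
∠G = 136.53° − 250.68° = -114.15°

-114.2°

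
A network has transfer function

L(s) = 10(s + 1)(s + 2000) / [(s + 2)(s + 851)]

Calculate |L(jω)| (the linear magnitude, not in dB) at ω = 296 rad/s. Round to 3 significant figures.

22.4

At s = jω = j296:
zero (s+1): 1 + j296 → |·| = √(1²+296²) = √87617 ≈ 296, ∠ = arctan(296/1) ≈ 89.81°
zero (s+2000): 2000 + j296 → |·| = √(2000²+296²) = √4087616 ≈ 2021.8, ∠ = arctan(296/2000) ≈ 8.42°
pole (s+2): 2 + j296 → |·| = √(2²+296²) = √87620 ≈ 296.01, ∠ = arctan(296/2) ≈ 89.61°
pole (s+851): 851 + j296 → |·| = √(851²+296²) = √811817 ≈ 901.01, ∠ = arctan(296/851) ≈ 19.18°
|L| = 10 · 5.9845e+05 / 2.6671e+05 ≈ 22.438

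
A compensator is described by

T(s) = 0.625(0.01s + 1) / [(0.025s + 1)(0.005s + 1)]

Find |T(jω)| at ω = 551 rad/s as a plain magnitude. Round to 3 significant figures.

At ω = 551 rad/s:
zero (1 + j551·0.01) = 1 + j5.51 → |·| ≈ 5.6, ∠ ≈ 79.71°
pole (1 + j551·0.025) = 1 + j13.775 → |·| ≈ 13.811, ∠ ≈ 85.85°
pole (1 + j551·0.005) = 1 + j2.755 → |·| ≈ 2.9309, ∠ ≈ 70.05°
|T| = 0.625 · 5.6 / (13.811 · 2.9309) ≈ 0.086465

0.0865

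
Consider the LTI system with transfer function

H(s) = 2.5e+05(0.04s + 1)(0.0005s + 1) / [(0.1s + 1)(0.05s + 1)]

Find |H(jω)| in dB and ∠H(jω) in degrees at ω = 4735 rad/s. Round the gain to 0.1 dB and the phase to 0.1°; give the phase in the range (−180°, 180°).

60.7 dB, -22.8°

At ω = 4735 rad/s:
zero (1 + j4735·0.04) = 1 + j189.4 → |·| ≈ 189.4, ∠ ≈ 89.70°
zero (1 + j4735·0.0005) = 1 + j2.3675 → |·| ≈ 2.57, ∠ ≈ 67.10°
pole (1 + j4735·0.1) = 1 + j473.5 → |·| ≈ 473.5, ∠ ≈ 89.88°
pole (1 + j4735·0.05) = 1 + j236.75 → |·| ≈ 236.75, ∠ ≈ 89.76°
|H| = 2.5e+05 · 189.4 · 2.57 / (473.5 · 236.75) ≈ 1085.5
Gain = 20 log₁₀(1085.5) ≈ 60.71 dB
∠H = (89.70° + 67.10°) − (89.88° + 89.76°) = -22.84°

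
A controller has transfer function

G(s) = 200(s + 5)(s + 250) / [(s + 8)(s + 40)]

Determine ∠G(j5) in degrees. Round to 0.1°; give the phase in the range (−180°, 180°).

At s = jω = j5:
zero (s+5): 5 + j5 → |·| = √(5²+5²) = √50 ≈ 7.0711, ∠ = arctan(5/5) ≈ 45.00°
zero (s+250): 250 + j5 → |·| = √(250²+5²) = √62525 ≈ 250.05, ∠ = arctan(5/250) ≈ 1.15°
pole (s+8): 8 + j5 → |·| = √(8²+5²) = √89 ≈ 9.434, ∠ = arctan(5/8) ≈ 32.01°
pole (s+40): 40 + j5 → |·| = √(40²+5²) = √1625 ≈ 40.311, ∠ = arctan(5/40) ≈ 7.13°
∠G = 46.15° − 39.14° = 7.01°

7.0°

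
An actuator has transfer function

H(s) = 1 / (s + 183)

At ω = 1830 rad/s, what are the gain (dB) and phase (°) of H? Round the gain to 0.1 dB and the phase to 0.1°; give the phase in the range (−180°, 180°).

-65.3 dB, -84.3°

Substitute s = j1830:
Numerator: 1 = 1 + j0
Denominator: (j1830) + 183 = 183 + j1830
|N| = √(1² + 0²) ≈ 1, ∠N ≈ 0.00°
|D| = √(183² + 1830²) ≈ 1839.1, ∠D ≈ 84.29°
|H| = 1 / 1839.1 ≈ 0.00054374
Gain = 20 log₁₀(0.00054374) ≈ -65.29 dB
∠H = 0.00° − 84.29° = -84.29°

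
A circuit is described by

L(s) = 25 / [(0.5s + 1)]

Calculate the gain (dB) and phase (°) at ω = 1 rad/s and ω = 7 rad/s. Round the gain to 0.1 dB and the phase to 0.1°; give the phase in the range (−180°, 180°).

ω = 1: 27.0 dB, -26.6°; ω = 7: 16.7 dB, -74.1°

At ω = 1 rad/s:
pole (1 + j1·0.5) = 1 + j0.5 → |·| ≈ 1.118, ∠ ≈ 26.57°
|L| = 25 · 1 / (1.118) ≈ 22.361
Gain = 20 log₁₀(22.361) ≈ 26.99 dB
∠L = (0°) − (26.57°) = -26.57°

At ω = 7 rad/s:
pole (1 + j7·0.5) = 1 + j3.5 → |·| ≈ 3.6401, ∠ ≈ 74.05°
|L| = 25 · 1 / (3.6401) ≈ 6.8679
Gain = 20 log₁₀(6.8679) ≈ 16.74 dB
∠L = (0°) − (74.05°) = -74.05°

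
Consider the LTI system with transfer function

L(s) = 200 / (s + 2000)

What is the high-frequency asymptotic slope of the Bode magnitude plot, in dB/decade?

Each pole contributes −20 dB/decade at high frequency; each zero contributes +20 dB/decade.
Net: 0 zero(s) − 1 pole(s) → -20 dB/decade.

-20 dB/decade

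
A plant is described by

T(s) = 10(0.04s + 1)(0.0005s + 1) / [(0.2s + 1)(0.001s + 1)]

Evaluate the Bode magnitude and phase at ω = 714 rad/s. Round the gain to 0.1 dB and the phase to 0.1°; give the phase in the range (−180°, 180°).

At ω = 714 rad/s:
zero (1 + j714·0.04) = 1 + j28.56 → |·| ≈ 28.578, ∠ ≈ 87.99°
zero (1 + j714·0.0005) = 1 + j0.357 → |·| ≈ 1.0618, ∠ ≈ 19.65°
pole (1 + j714·0.2) = 1 + j142.8 → |·| ≈ 142.8, ∠ ≈ 89.60°
pole (1 + j714·0.001) = 1 + j0.714 → |·| ≈ 1.2287, ∠ ≈ 35.53°
|T| = 10 · 28.578 · 1.0618 / (142.8 · 1.2287) ≈ 1.7294
Gain = 20 log₁₀(1.7294) ≈ 4.76 dB
∠T = (87.99° + 19.65°) − (89.60° + 35.53°) = -17.49°

4.8 dB, -17.5°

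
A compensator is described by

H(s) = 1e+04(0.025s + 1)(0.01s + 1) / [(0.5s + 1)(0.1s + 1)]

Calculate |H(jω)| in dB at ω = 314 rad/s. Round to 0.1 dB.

34.5 dB

At ω = 314 rad/s:
zero (1 + j314·0.025) = 1 + j7.85 → |·| ≈ 7.9134, ∠ ≈ 82.74°
zero (1 + j314·0.01) = 1 + j3.14 → |·| ≈ 3.2954, ∠ ≈ 72.33°
pole (1 + j314·0.5) = 1 + j157 → |·| ≈ 157, ∠ ≈ 89.64°
pole (1 + j314·0.1) = 1 + j31.4 → |·| ≈ 31.416, ∠ ≈ 88.18°
|H| = 1e+04 · 7.9134 · 3.2954 / (157 · 31.416) ≈ 52.871
Gain = 20 log₁₀(52.871) ≈ 34.46 dB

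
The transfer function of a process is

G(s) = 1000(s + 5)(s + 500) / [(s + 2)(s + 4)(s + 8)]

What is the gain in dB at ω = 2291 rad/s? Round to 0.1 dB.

-7.0 dB

At s = jω = j2291:
zero (s+5): 5 + j2291 → |·| = √(5²+2291²) = √5248706 ≈ 2291, ∠ = arctan(2291/5) ≈ 89.87°
zero (s+500): 500 + j2291 → |·| = √(500²+2291²) = √5498681 ≈ 2344.9, ∠ = arctan(2291/500) ≈ 77.69°
pole (s+2): 2 + j2291 → |·| = √(2²+2291²) = √5248685 ≈ 2291, ∠ = arctan(2291/2) ≈ 89.95°
pole (s+4): 4 + j2291 → |·| = √(4²+2291²) = √5248697 ≈ 2291, ∠ = arctan(2291/4) ≈ 89.90°
pole (s+8): 8 + j2291 → |·| = √(8²+2291²) = √5248745 ≈ 2291, ∠ = arctan(2291/8) ≈ 89.80°
|G| = 1000 · 5.3722e+06 / 1.2025e+10 ≈ 0.44675
Gain = 20 log₁₀(0.44675) ≈ -7.00 dB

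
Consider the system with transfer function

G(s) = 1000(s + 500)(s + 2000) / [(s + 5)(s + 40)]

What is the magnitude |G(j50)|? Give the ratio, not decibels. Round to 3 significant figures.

3.12e+05

At s = jω = j50:
zero (s+500): 500 + j50 → |·| = √(500²+50²) = √252500 ≈ 502.49, ∠ = arctan(50/500) ≈ 5.71°
zero (s+2000): 2000 + j50 → |·| = √(2000²+50²) = √4002500 ≈ 2000.6, ∠ = arctan(50/2000) ≈ 1.43°
pole (s+5): 5 + j50 → |·| = √(5²+50²) = √2525 ≈ 50.249, ∠ = arctan(50/5) ≈ 84.29°
pole (s+40): 40 + j50 → |·| = √(40²+50²) = √4100 ≈ 64.031, ∠ = arctan(50/40) ≈ 51.34°
|G| = 1000 · 1.0053e+06 / 3217.5 ≈ 3.1245e+05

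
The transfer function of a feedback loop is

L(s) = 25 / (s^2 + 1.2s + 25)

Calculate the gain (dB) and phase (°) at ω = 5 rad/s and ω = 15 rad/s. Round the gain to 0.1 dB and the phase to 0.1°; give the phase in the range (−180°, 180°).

At s = jω = j5:
quadratic: (j5)² + 1.2·j5 + 25 = 0 + j6 → |·| ≈ 6, ∠ ≈ 90.00°
|L| = 25 / 6 ≈ 4.1667
Gain = 20 log₁₀(4.1667) ≈ 12.40 dB
∠L = 0.00° − 90.00° = -90.00°

At s = jω = j15:
quadratic: (j15)² + 1.2·j15 + 25 = -200 + j18 → |·| ≈ 200.81, ∠ ≈ 174.86°
|L| = 25 / 200.81 ≈ 0.1245
Gain = 20 log₁₀(0.1245) ≈ -18.10 dB
∠L = 0.00° − 174.86° = -174.86°

ω = 5: 12.4 dB, -90.0°; ω = 15: -18.1 dB, -174.9°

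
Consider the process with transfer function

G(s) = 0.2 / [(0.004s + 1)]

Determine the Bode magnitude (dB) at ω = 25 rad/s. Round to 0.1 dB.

-14.0 dB

At ω = 25 rad/s:
pole (1 + j25·0.004) = 1 + j0.1 → |·| ≈ 1.005, ∠ ≈ 5.71°
|G| = 0.2 · 1 / (1.005) ≈ 0.199
Gain = 20 log₁₀(0.199) ≈ -14.02 dB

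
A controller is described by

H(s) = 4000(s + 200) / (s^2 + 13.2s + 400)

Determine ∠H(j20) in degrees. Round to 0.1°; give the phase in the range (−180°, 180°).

-84.3°

At s = jω = j20:
zero (s+200): 200 + j20 → |·| = √(200²+20²) = √40400 ≈ 201, ∠ = arctan(20/200) ≈ 5.71°
quadratic: (j20)² + 13.2·j20 + 400 = 0 + j264 → |·| ≈ 264, ∠ ≈ 90.00°
∠H = 5.71° − 90.00° = -84.29°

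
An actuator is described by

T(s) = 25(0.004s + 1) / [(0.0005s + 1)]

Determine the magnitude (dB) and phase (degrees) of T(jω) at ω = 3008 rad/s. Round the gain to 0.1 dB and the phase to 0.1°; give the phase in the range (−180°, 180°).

44.5 dB, 28.9°

At ω = 3008 rad/s:
zero (1 + j3008·0.004) = 1 + j12.032 → |·| ≈ 12.073, ∠ ≈ 85.25°
pole (1 + j3008·0.0005) = 1 + j1.504 → |·| ≈ 1.8061, ∠ ≈ 56.38°
|T| = 25 · 12.073 / (1.8061) ≈ 167.11
Gain = 20 log₁₀(167.11) ≈ 44.46 dB
∠T = (85.25°) − (56.38°) = 28.87°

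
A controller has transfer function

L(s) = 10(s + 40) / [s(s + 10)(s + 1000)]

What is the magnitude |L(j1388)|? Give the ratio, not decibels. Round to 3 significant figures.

At s = jω = j1388:
zero (s+40): 40 + j1388 → |·| = √(40²+1388²) = √1928144 ≈ 1388.6, ∠ = arctan(1388/40) ≈ 88.35°
pole (s+10): 10 + j1388 → |·| = √(10²+1388²) = √1926644 ≈ 1388, ∠ = arctan(1388/10) ≈ 89.59°
pole (s+1000): 1000 + j1388 → |·| = √(1000²+1388²) = √2926544 ≈ 1710.7, ∠ = arctan(1388/1000) ≈ 54.23°
pole at origin: |s| = 1388, ∠ = 90.00° (in denominator)
|L| = 10 · 1388.6 / 3.2957e+09 ≈ 4.2134e-06

4.21e-06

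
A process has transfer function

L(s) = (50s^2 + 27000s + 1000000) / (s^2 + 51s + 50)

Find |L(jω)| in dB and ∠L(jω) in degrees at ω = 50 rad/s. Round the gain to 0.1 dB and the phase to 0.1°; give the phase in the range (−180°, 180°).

Substitute s = j50:
Numerator: 50(j50)^2 + 27000(j50) + 1000000 = 875000 + j1350000
Denominator: (j50)^2 + 51(j50) + 50 = -2450 + j2550
|N| = √(875000² + 1350000²) ≈ 1.6088e+06, ∠N ≈ 57.05°
|D| = √(2450² + 2550²) ≈ 3536.2, ∠D ≈ 133.85°
|L| = 1.6088e+06 / 3536.2 ≈ 454.95
Gain = 20 log₁₀(454.95) ≈ 53.16 dB
∠L = 57.05° − 133.85° = -76.80°

53.2 dB, -76.8°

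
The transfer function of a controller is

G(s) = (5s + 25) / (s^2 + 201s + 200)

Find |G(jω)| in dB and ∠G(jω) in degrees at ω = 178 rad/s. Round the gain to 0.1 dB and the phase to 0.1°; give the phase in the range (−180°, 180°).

Substitute s = j178:
Numerator: 5(j178) + 25 = 25 + j890
Denominator: (j178)^2 + 201(j178) + 200 = -31484 + j35778
|N| = √(25² + 890²) ≈ 890.35, ∠N ≈ 88.39°
|D| = √(31484² + 35778²) ≈ 47658, ∠D ≈ 131.35°
|G| = 890.35 / 47658 ≈ 0.018682
Gain = 20 log₁₀(0.018682) ≈ -34.57 dB
∠G = 88.39° − 131.35° = -42.96°

-34.6 dB, -43.0°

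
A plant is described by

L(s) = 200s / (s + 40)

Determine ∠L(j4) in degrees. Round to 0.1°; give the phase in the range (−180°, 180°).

At s = jω = j4:
zero at origin: s = j4 → |·| = 4, ∠ = 90.00°
pole (s+40): 40 + j4 → |·| = √(40²+4²) = √1616 ≈ 40.2, ∠ = arctan(4/40) ≈ 5.71°
∠L = 90.00° − 5.71° = 84.29°

84.3°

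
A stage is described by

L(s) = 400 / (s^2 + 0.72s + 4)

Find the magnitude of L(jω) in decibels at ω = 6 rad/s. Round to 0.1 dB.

At s = jω = j6:
quadratic: (j6)² + 0.72·j6 + 4 = -32 + j4.32 → |·| ≈ 32.29, ∠ ≈ 172.31°
|L| = 400 / 32.29 ≈ 12.388
Gain = 20 log₁₀(12.388) ≈ 21.86 dB

21.9 dB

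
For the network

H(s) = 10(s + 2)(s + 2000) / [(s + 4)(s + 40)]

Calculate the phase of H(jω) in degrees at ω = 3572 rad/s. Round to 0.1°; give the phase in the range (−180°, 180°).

At s = jω = j3572:
zero (s+2): 2 + j3572 → |·| = √(2²+3572²) = √12759188 ≈ 3572, ∠ = arctan(3572/2) ≈ 89.97°
zero (s+2000): 2000 + j3572 → |·| = √(2000²+3572²) = √16759184 ≈ 4093.8, ∠ = arctan(3572/2000) ≈ 60.76°
pole (s+4): 4 + j3572 → |·| = √(4²+3572²) = √12759200 ≈ 3572, ∠ = arctan(3572/4) ≈ 89.94°
pole (s+40): 40 + j3572 → |·| = √(40²+3572²) = √12760784 ≈ 3572.2, ∠ = arctan(3572/40) ≈ 89.36°
∠H = 150.73° − 179.30° = -28.57°

-28.6°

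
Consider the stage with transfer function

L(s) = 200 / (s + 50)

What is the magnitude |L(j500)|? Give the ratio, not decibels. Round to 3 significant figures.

0.398

At s = jω = j500:
pole (s+50): 50 + j500 → |·| = √(50²+500²) = √252500 ≈ 502.49, ∠ = arctan(500/50) ≈ 84.29°
|L| = 200 / 502.49 ≈ 0.39802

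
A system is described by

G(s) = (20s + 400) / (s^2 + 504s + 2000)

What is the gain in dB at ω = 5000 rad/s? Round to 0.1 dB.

-48.0 dB

Substitute s = j5000:
Numerator: 20(j5000) + 400 = 400 + j100000
Denominator: (j5000)^2 + 504(j5000) + 2000 = -24998000 + j2520000
|N| = √(400² + 100000²) ≈ 1e+05, ∠N ≈ 89.77°
|D| = √(24998000² + 2520000²) ≈ 2.5125e+07, ∠D ≈ 174.24°
|G| = 1e+05 / 2.5125e+07 ≈ 0.0039801
Gain = 20 log₁₀(0.0039801) ≈ -48.00 dB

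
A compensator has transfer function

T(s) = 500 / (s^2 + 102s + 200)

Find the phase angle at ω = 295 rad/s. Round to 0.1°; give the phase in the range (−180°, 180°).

Substitute s = j295:
Numerator: 500 = 500 + j0
Denominator: (j295)^2 + 102(j295) + 200 = -86825 + j30090
|N| = √(500² + 0²) ≈ 500, ∠N ≈ 0.00°
|D| = √(86825² + 30090²) ≈ 91891, ∠D ≈ 160.89°
∠T = 0.00° − 160.89° = -160.89°

-160.9°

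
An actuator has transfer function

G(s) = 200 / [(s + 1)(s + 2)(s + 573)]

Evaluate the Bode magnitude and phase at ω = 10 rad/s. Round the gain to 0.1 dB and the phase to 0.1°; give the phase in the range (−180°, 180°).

At s = jω = j10:
pole (s+1): 1 + j10 → |·| = √(1²+10²) = √101 ≈ 10.05, ∠ = arctan(10/1) ≈ 84.29°
pole (s+2): 2 + j10 → |·| = √(2²+10²) = √104 ≈ 10.198, ∠ = arctan(10/2) ≈ 78.69°
pole (s+573): 573 + j10 → |·| = √(573²+10²) = √328429 ≈ 573.09, ∠ = arctan(10/573) ≈ 1.00°
|G| = 200 / 58736 ≈ 0.0034051
Gain = 20 log₁₀(0.0034051) ≈ -49.36 dB
∠G = 0.00° − 163.98° = -163.98°

-49.4 dB, -164.0°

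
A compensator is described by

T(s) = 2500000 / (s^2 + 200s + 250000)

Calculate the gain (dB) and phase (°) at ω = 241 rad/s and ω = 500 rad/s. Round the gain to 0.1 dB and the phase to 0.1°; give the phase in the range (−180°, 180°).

ω = 241: 22.0 dB, -14.1°; ω = 500: 28.0 dB, -90.0°

At s = jω = j241:
quadratic: (j241)² + 200·j241 + 250000 = 191919 + j48200 → |·| ≈ 1.9788e+05, ∠ ≈ 14.10°
|T| = 2500000 / 1.9788e+05 ≈ 12.634
Gain = 20 log₁₀(12.634) ≈ 22.03 dB
∠T = 0.00° − 14.10° = -14.10°

At s = jω = j500:
quadratic: (j500)² + 200·j500 + 250000 = 0 + j100000 → |·| ≈ 1e+05, ∠ ≈ 90.00°
|T| = 2500000 / 1e+05 ≈ 25
Gain = 20 log₁₀(25) ≈ 27.96 dB
∠T = 0.00° − 90.00° = -90.00°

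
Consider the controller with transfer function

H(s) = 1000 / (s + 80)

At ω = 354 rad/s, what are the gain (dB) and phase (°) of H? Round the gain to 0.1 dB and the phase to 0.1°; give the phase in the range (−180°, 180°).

8.8 dB, -77.3°

Substitute s = j354:
Numerator: 1000 = 1000 + j0
Denominator: (j354) + 80 = 80 + j354
|N| = √(1000² + 0²) ≈ 1000, ∠N ≈ 0.00°
|D| = √(80² + 354²) ≈ 362.93, ∠D ≈ 77.27°
|H| = 1000 / 362.93 ≈ 2.7554
Gain = 20 log₁₀(2.7554) ≈ 8.80 dB
∠H = 0.00° − 77.27° = -77.27°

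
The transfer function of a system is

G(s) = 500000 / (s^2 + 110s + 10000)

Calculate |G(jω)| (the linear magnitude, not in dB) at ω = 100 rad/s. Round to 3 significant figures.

At s = jω = j100:
quadratic: (j100)² + 110·j100 + 10000 = 0 + j11000 → |·| ≈ 11000, ∠ ≈ 90.00°
|G| = 500000 / 11000 ≈ 45.455

45.5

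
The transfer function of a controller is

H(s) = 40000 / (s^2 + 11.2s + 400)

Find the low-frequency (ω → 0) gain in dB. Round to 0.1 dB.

40.0 dB

H(0) = 40000 / 400 = 100
20 log₁₀(100) ≈ 40.00 dB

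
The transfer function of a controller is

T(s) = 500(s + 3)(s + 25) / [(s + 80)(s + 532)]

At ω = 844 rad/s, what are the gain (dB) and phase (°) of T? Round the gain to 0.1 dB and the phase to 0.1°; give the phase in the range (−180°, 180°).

52.5 dB, 35.7°

At s = jω = j844:
zero (s+3): 3 + j844 → |·| = √(3²+844²) = √712345 ≈ 844.01, ∠ = arctan(844/3) ≈ 89.80°
zero (s+25): 25 + j844 → |·| = √(25²+844²) = √712961 ≈ 844.37, ∠ = arctan(844/25) ≈ 88.30°
pole (s+80): 80 + j844 → |·| = √(80²+844²) = √718736 ≈ 847.78, ∠ = arctan(844/80) ≈ 84.59°
pole (s+532): 532 + j844 → |·| = √(532²+844²) = √995360 ≈ 997.68, ∠ = arctan(844/532) ≈ 57.78°
|T| = 500 · 7.1266e+05 / 8.4581e+05 ≈ 421.29
Gain = 20 log₁₀(421.29) ≈ 52.49 dB
∠T = 178.10° − 142.37° = 35.73°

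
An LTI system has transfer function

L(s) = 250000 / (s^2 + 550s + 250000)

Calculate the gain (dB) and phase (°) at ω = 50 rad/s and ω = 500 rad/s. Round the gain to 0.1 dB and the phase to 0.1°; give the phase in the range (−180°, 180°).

At s = jω = j50:
quadratic: (j50)² + 550·j50 + 250000 = 247500 + j27500 → |·| ≈ 2.4902e+05, ∠ ≈ 6.34°
|L| = 250000 / 2.4902e+05 ≈ 1.0039
Gain = 20 log₁₀(1.0039) ≈ 0.03 dB
∠L = 0.00° − 6.34° = -6.34°

At s = jω = j500:
quadratic: (j500)² + 550·j500 + 250000 = 0 + j275000 → |·| ≈ 2.75e+05, ∠ ≈ 90.00°
|L| = 250000 / 2.75e+05 ≈ 0.90909
Gain = 20 log₁₀(0.90909) ≈ -0.83 dB
∠L = 0.00° − 90.00° = -90.00°

ω = 50: 0.0 dB, -6.3°; ω = 500: -0.8 dB, -90.0°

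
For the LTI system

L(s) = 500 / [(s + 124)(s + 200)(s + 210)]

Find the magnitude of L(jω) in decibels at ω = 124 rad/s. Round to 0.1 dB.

At s = jω = j124:
pole (s+124): 124 + j124 → |·| = √(124²+124²) = √30752 ≈ 175.36, ∠ = arctan(124/124) ≈ 45.00°
pole (s+200): 200 + j124 → |·| = √(200²+124²) = √55376 ≈ 235.32, ∠ = arctan(124/200) ≈ 31.80°
pole (s+210): 210 + j124 → |·| = √(210²+124²) = √59476 ≈ 243.88, ∠ = arctan(124/210) ≈ 30.56°
|L| = 500 / 1.0064e+07 ≈ 4.9682e-05
Gain = 20 log₁₀(4.9682e-05) ≈ -86.08 dB

-86.1 dB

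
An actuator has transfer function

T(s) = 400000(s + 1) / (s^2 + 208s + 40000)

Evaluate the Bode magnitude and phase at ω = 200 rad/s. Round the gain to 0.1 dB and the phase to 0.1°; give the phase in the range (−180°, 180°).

65.7 dB, -0.3°

At s = jω = j200:
zero (s+1): 1 + j200 → |·| = √(1²+200²) = √40001 ≈ 200, ∠ = arctan(200/1) ≈ 89.71°
quadratic: (j200)² + 208·j200 + 40000 = 0 + j41600 → |·| ≈ 41600, ∠ ≈ 90.00°
|T| = 400000 · 200 / 41600 ≈ 1923.1
Gain = 20 log₁₀(1923.1) ≈ 65.68 dB
∠T = 89.71° − 90.00° = -0.29°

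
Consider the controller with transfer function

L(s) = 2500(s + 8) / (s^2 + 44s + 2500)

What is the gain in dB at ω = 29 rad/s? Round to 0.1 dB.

At s = jω = j29:
zero (s+8): 8 + j29 → |·| = √(8²+29²) = √905 ≈ 30.083, ∠ = arctan(29/8) ≈ 74.58°
quadratic: (j29)² + 44·j29 + 2500 = 1659 + j1276 → |·| ≈ 2093, ∠ ≈ 37.57°
|L| = 2500 · 30.083 / 2093 ≈ 35.933
Gain = 20 log₁₀(35.933) ≈ 31.11 dB

31.1 dB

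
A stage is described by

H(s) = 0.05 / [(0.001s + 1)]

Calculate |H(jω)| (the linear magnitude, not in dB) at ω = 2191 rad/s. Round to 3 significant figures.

At ω = 2191 rad/s:
pole (1 + j2191·0.001) = 1 + j2.191 → |·| ≈ 2.4084, ∠ ≈ 65.47°
|H| = 0.05 · 1 / (2.4084) ≈ 0.020761

0.0208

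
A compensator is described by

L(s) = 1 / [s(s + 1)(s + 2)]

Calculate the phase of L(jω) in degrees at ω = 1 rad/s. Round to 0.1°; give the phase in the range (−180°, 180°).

-161.6°

At s = jω = j1:
pole (s+1): 1 + j1 → |·| = √(1²+1²) = √2 ≈ 1.4142, ∠ = arctan(1/1) ≈ 45.00°
pole (s+2): 2 + j1 → |·| = √(2²+1²) = √5 ≈ 2.2361, ∠ = arctan(1/2) ≈ 26.57°
pole at origin: |s| = 1, ∠ = 90.00° (in denominator)
∠L = 0.00° − 161.57° = -161.57°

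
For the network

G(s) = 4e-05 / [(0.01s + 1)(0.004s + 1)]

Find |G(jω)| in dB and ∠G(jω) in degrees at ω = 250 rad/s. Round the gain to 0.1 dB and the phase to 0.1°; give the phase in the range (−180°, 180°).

At ω = 250 rad/s:
pole (1 + j250·0.01) = 1 + j2.5 → |·| ≈ 2.6926, ∠ ≈ 68.20°
pole (1 + j250·0.004) = 1 + j1 → |·| ≈ 1.4142, ∠ ≈ 45.00°
|G| = 4e-05 · 1 / (2.6926 · 1.4142) ≈ 1.0505e-05
Gain = 20 log₁₀(1.0505e-05) ≈ -99.57 dB
∠G = (0°) − (68.20° + 45.00°) = -113.20°

-99.6 dB, -113.2°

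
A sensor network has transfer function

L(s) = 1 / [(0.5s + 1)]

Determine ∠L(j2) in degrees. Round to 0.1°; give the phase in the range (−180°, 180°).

-45.0°

At ω = 2 rad/s:
pole (1 + j2·0.5) = 1 + j1 → |·| ≈ 1.4142, ∠ ≈ 45.00°
∠L = (0°) − (45.00°) = -45.00°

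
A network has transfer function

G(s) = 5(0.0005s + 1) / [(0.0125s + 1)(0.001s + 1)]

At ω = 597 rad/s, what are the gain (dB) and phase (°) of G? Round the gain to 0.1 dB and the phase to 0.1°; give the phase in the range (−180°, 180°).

At ω = 597 rad/s:
zero (1 + j597·0.0005) = 1 + j0.2985 → |·| ≈ 1.0436, ∠ ≈ 16.62°
pole (1 + j597·0.0125) = 1 + j7.4625 → |·| ≈ 7.5292, ∠ ≈ 82.37°
pole (1 + j597·0.001) = 1 + j0.597 → |·| ≈ 1.1646, ∠ ≈ 30.84°
|G| = 5 · 1.0436 / (7.5292 · 1.1646) ≈ 0.59508
Gain = 20 log₁₀(0.59508) ≈ -4.51 dB
∠G = (16.62°) − (82.37° + 30.84°) = -96.59°

-4.5 dB, -96.6°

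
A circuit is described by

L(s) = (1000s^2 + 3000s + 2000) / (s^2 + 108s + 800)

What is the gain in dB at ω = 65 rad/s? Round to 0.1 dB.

54.7 dB

Substitute s = j65:
Numerator: 1000(j65)^2 + 3000(j65) + 2000 = -4223000 + j195000
Denominator: (j65)^2 + 108(j65) + 800 = -3425 + j7020
|N| = √(4223000² + 195000²) ≈ 4.2275e+06, ∠N ≈ 177.36°
|D| = √(3425² + 7020²) ≈ 7811, ∠D ≈ 116.01°
|L| = 4.2275e+06 / 7811 ≈ 541.22
Gain = 20 log₁₀(541.22) ≈ 54.67 dB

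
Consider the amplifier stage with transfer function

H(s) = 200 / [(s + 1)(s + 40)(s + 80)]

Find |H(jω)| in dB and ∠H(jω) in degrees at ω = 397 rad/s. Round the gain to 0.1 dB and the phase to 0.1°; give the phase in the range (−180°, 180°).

-110.1 dB, 107.3°

At s = jω = j397:
pole (s+1): 1 + j397 → |·| = √(1²+397²) = √157610 ≈ 397, ∠ = arctan(397/1) ≈ 89.86°
pole (s+40): 40 + j397 → |·| = √(40²+397²) = √159209 ≈ 399.01, ∠ = arctan(397/40) ≈ 84.25°
pole (s+80): 80 + j397 → |·| = √(80²+397²) = √164009 ≈ 404.98, ∠ = arctan(397/80) ≈ 78.61°
|H| = 200 / 6.4152e+07 ≈ 3.1176e-06
Gain = 20 log₁₀(3.1176e-06) ≈ -110.12 dB
∠H = 0.00° − 252.72° = -252.72° ≡ 107.28° (principal value)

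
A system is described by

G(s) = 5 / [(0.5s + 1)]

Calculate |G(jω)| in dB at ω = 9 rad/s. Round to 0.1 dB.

0.7 dB

At ω = 9 rad/s:
pole (1 + j9·0.5) = 1 + j4.5 → |·| ≈ 4.6098, ∠ ≈ 77.47°
|G| = 5 · 1 / (4.6098) ≈ 1.0846
Gain = 20 log₁₀(1.0846) ≈ 0.71 dB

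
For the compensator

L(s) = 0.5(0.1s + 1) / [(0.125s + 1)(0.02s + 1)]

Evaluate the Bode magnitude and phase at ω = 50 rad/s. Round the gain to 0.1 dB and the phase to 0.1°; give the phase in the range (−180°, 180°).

At ω = 50 rad/s:
zero (1 + j50·0.1) = 1 + j5 → |·| ≈ 5.099, ∠ ≈ 78.69°
pole (1 + j50·0.125) = 1 + j6.25 → |·| ≈ 6.3295, ∠ ≈ 80.91°
pole (1 + j50·0.02) = 1 + j1 → |·| ≈ 1.4142, ∠ ≈ 45.00°
|L| = 0.5 · 5.099 / (6.3295 · 1.4142) ≈ 0.28482
Gain = 20 log₁₀(0.28482) ≈ -10.91 dB
∠L = (78.69°) − (80.91° + 45.00°) = -47.22°

-10.9 dB, -47.2°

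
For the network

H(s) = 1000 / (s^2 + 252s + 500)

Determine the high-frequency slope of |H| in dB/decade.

-40 dB/decade

Each pole contributes −20 dB/decade at high frequency; each zero contributes +20 dB/decade.
Net: 0 zero(s) − 2 pole(s) → -40 dB/decade.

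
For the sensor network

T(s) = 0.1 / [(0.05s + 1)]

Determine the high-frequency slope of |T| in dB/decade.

Each pole contributes −20 dB/decade at high frequency; each zero contributes +20 dB/decade.
Net: 0 zero(s) − 1 pole(s) → -20 dB/decade.

-20 dB/decade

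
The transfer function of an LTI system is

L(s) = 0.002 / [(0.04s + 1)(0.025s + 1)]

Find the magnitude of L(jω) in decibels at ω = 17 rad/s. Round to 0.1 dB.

At ω = 17 rad/s:
pole (1 + j17·0.04) = 1 + j0.68 → |·| ≈ 1.2093, ∠ ≈ 34.22°
pole (1 + j17·0.025) = 1 + j0.425 → |·| ≈ 1.0866, ∠ ≈ 23.03°
|L| = 0.002 · 1 / (1.2093 · 1.0866) ≈ 0.001522
Gain = 20 log₁₀(0.001522) ≈ -56.35 dB

-56.4 dB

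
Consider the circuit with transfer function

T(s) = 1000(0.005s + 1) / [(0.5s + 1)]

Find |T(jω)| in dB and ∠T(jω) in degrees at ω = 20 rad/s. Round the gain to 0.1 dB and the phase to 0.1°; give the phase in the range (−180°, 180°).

At ω = 20 rad/s:
zero (1 + j20·0.005) = 1 + j0.1 → |·| ≈ 1.005, ∠ ≈ 5.71°
pole (1 + j20·0.5) = 1 + j10 → |·| ≈ 10.05, ∠ ≈ 84.29°
|T| = 1000 · 1.005 / (10.05) ≈ 100
Gain = 20 log₁₀(100) ≈ 40.00 dB
∠T = (5.71°) − (84.29°) = -78.58°

40.0 dB, -78.6°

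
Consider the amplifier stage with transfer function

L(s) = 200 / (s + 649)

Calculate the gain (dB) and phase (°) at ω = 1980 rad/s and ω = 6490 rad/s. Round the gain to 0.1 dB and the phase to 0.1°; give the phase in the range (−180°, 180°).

At s = jω = j1980:
pole (s+649): 649 + j1980 → |·| = √(649²+1980²) = √4341601 ≈ 2083.7, ∠ = arctan(1980/649) ≈ 71.85°
|L| = 200 / 2083.7 ≈ 0.095983
Gain = 20 log₁₀(0.095983) ≈ -20.36 dB
∠L = 0.00° − 71.85° = -71.85°

At s = jω = j6490:
pole (s+649): 649 + j6490 → |·| = √(649²+6490²) = √42541301 ≈ 6522.4, ∠ = arctan(6490/649) ≈ 84.29°
|L| = 200 / 6522.4 ≈ 0.030664
Gain = 20 log₁₀(0.030664) ≈ -30.27 dB
∠L = 0.00° − 84.29° = -84.29°

ω = 1980: -20.4 dB, -71.9°; ω = 6490: -30.3 dB, -84.3°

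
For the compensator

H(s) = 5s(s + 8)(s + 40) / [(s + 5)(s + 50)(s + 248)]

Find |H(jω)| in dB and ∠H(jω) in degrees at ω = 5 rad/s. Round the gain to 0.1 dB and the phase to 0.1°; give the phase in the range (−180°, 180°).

At s = jω = j5:
zero (s+8): 8 + j5 → |·| = √(8²+5²) = √89 ≈ 9.434, ∠ = arctan(5/8) ≈ 32.01°
zero (s+40): 40 + j5 → |·| = √(40²+5²) = √1625 ≈ 40.311, ∠ = arctan(5/40) ≈ 7.13°
zero at origin: s = j5 → |·| = 5, ∠ = 90.00°
pole (s+5): 5 + j5 → |·| = √(5²+5²) = √50 ≈ 7.0711, ∠ = arctan(5/5) ≈ 45.00°
pole (s+50): 50 + j5 → |·| = √(50²+5²) = √2525 ≈ 50.249, ∠ = arctan(5/50) ≈ 5.71°
pole (s+248): 248 + j5 → |·| = √(248²+5²) = √61529 ≈ 248.05, ∠ = arctan(5/248) ≈ 1.16°
|H| = 5 · 1901.5 / 88136 ≈ 0.10787
Gain = 20 log₁₀(0.10787) ≈ -19.34 dB
∠H = 129.14° − 51.87° = 77.27°

-19.3 dB, 77.3°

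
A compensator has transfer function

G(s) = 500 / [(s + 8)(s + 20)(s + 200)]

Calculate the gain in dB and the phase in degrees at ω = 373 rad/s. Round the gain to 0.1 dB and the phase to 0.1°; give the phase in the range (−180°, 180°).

-101.4 dB, 122.5°

At s = jω = j373:
pole (s+8): 8 + j373 → |·| = √(8²+373²) = √139193 ≈ 373.09, ∠ = arctan(373/8) ≈ 88.77°
pole (s+20): 20 + j373 → |·| = √(20²+373²) = √139529 ≈ 373.54, ∠ = arctan(373/20) ≈ 86.93°
pole (s+200): 200 + j373 → |·| = √(200²+373²) = √179129 ≈ 423.24, ∠ = arctan(373/200) ≈ 61.80°
|G| = 500 / 5.8984e+07 ≈ 8.4769e-06
Gain = 20 log₁₀(8.4769e-06) ≈ -101.44 dB
∠G = 0.00° − 237.50° = -237.50° ≡ 122.50° (principal value)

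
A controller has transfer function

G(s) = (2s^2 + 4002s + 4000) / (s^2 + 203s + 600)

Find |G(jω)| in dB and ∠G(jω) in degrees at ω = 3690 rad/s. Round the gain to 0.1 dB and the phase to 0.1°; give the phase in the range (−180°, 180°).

Substitute s = j3690:
Numerator: 2(j3690)^2 + 4002(j3690) + 4000 = -27228200 + j14767380
Denominator: (j3690)^2 + 203(j3690) + 600 = -13615500 + j749070
|N| = √(27228200² + 14767380²) ≈ 3.0975e+07, ∠N ≈ 151.53°
|D| = √(13615500² + 749070²) ≈ 1.3636e+07, ∠D ≈ 176.85°
|G| = 3.0975e+07 / 1.3636e+07 ≈ 2.2716
Gain = 20 log₁₀(2.2716) ≈ 7.13 dB
∠G = 151.53° − 176.85° = -25.32°

7.1 dB, -25.3°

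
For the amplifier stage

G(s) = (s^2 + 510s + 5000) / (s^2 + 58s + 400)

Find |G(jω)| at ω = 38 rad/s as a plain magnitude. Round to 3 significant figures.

Substitute s = j38:
Numerator: (j38)^2 + 510(j38) + 5000 = 3556 + j19380
Denominator: (j38)^2 + 58(j38) + 400 = -1044 + j2204
|N| = √(3556² + 19380²) ≈ 19704, ∠N ≈ 79.60°
|D| = √(1044² + 2204²) ≈ 2438.8, ∠D ≈ 115.35°
|G| = 19704 / 2438.8 ≈ 8.0794

8.08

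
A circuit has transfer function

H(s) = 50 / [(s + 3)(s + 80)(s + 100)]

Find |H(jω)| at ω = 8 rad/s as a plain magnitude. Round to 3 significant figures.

0.000726

At s = jω = j8:
pole (s+3): 3 + j8 → |·| = √(3²+8²) = √73 ≈ 8.544, ∠ = arctan(8/3) ≈ 69.44°
pole (s+80): 80 + j8 → |·| = √(80²+8²) = √6464 ≈ 80.399, ∠ = arctan(8/80) ≈ 5.71°
pole (s+100): 100 + j8 → |·| = √(100²+8²) = √10064 ≈ 100.32, ∠ = arctan(8/100) ≈ 4.57°
|H| = 50 / 68913 ≈ 0.00072555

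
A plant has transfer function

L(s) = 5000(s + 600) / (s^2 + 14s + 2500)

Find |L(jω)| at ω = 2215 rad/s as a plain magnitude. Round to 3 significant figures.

2.34

At s = jω = j2215:
zero (s+600): 600 + j2215 → |·| = √(600²+2215²) = √5266225 ≈ 2294.8, ∠ = arctan(2215/600) ≈ 74.84°
quadratic: (j2215)² + 14·j2215 + 2500 = -4903725 + j31010 → |·| ≈ 4.9038e+06, ∠ ≈ 179.64°
|L| = 5000 · 2294.8 / 4.9038e+06 ≈ 2.3398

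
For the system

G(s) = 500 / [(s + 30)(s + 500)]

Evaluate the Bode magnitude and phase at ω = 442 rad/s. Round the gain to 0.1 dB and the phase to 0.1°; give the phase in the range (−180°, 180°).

-55.4 dB, -127.6°

At s = jω = j442:
pole (s+30): 30 + j442 → |·| = √(30²+442²) = √196264 ≈ 443.02, ∠ = arctan(442/30) ≈ 86.12°
pole (s+500): 500 + j442 → |·| = √(500²+442²) = √445364 ≈ 667.36, ∠ = arctan(442/500) ≈ 41.48°
|G| = 500 / 2.9565e+05 ≈ 0.0016912
Gain = 20 log₁₀(0.0016912) ≈ -55.44 dB
∠G = 0.00° − 127.60° = -127.60°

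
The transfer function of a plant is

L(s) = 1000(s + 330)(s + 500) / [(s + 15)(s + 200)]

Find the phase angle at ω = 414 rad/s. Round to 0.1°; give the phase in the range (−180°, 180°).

-61.1°

At s = jω = j414:
zero (s+330): 330 + j414 → |·| = √(330²+414²) = √280296 ≈ 529.43, ∠ = arctan(414/330) ≈ 51.44°
zero (s+500): 500 + j414 → |·| = √(500²+414²) = √421396 ≈ 649.15, ∠ = arctan(414/500) ≈ 39.62°
pole (s+15): 15 + j414 → |·| = √(15²+414²) = √171621 ≈ 414.27, ∠ = arctan(414/15) ≈ 87.92°
pole (s+200): 200 + j414 → |·| = √(200²+414²) = √211396 ≈ 459.78, ∠ = arctan(414/200) ≈ 64.22°
∠L = 91.06° − 152.14° = -61.08°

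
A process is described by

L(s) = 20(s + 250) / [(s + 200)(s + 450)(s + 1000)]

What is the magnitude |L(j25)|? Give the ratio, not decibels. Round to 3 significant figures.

At s = jω = j25:
zero (s+250): 250 + j25 → |·| = √(250²+25²) = √63125 ≈ 251.25, ∠ = arctan(25/250) ≈ 5.71°
pole (s+200): 200 + j25 → |·| = √(200²+25²) = √40625 ≈ 201.56, ∠ = arctan(25/200) ≈ 7.13°
pole (s+450): 450 + j25 → |·| = √(450²+25²) = √203125 ≈ 450.69, ∠ = arctan(25/450) ≈ 3.18°
pole (s+1000): 1000 + j25 → |·| = √(1000²+25²) = √1000625 ≈ 1000.3, ∠ = arctan(25/1000) ≈ 1.43°
|L| = 20 · 251.25 / 9.0868e+07 ≈ 5.53e-05

5.53e-05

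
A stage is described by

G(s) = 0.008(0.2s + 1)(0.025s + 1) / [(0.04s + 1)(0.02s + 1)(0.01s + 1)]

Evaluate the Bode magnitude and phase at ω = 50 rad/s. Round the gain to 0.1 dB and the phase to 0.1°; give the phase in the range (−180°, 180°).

At ω = 50 rad/s:
zero (1 + j50·0.2) = 1 + j10 → |·| ≈ 10.05, ∠ ≈ 84.29°
zero (1 + j50·0.025) = 1 + j1.25 → |·| ≈ 1.6008, ∠ ≈ 51.34°
pole (1 + j50·0.04) = 1 + j2 → |·| ≈ 2.2361, ∠ ≈ 63.43°
pole (1 + j50·0.02) = 1 + j1 → |·| ≈ 1.4142, ∠ ≈ 45.00°
pole (1 + j50·0.01) = 1 + j0.5 → |·| ≈ 1.118, ∠ ≈ 26.57°
|G| = 0.008 · 10.05 · 1.6008 / (2.2361 · 1.4142 · 1.118) ≈ 0.036404
Gain = 20 log₁₀(0.036404) ≈ -28.78 dB
∠G = (84.29° + 51.34°) − (63.43° + 45.00° + 26.57°) = 0.63°

-28.8 dB, 0.6°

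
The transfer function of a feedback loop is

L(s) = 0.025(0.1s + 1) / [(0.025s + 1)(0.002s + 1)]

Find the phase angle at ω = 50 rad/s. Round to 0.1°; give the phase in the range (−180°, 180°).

21.6°

At ω = 50 rad/s:
zero (1 + j50·0.1) = 1 + j5 → |·| ≈ 5.099, ∠ ≈ 78.69°
pole (1 + j50·0.025) = 1 + j1.25 → |·| ≈ 1.6008, ∠ ≈ 51.34°
pole (1 + j50·0.002) = 1 + j0.1 → |·| ≈ 1.005, ∠ ≈ 5.71°
∠L = (78.69°) − (51.34° + 5.71°) = 21.64°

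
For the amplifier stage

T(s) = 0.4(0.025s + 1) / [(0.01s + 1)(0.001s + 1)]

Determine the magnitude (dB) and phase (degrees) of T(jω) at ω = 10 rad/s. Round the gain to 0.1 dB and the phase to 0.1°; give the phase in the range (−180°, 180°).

At ω = 10 rad/s:
zero (1 + j10·0.025) = 1 + j0.25 → |·| ≈ 1.0308, ∠ ≈ 14.04°
pole (1 + j10·0.01) = 1 + j0.1 → |·| ≈ 1.005, ∠ ≈ 5.71°
pole (1 + j10·0.001) = 1 + j0.01 → |·| ≈ 1, ∠ ≈ 0.57°
|T| = 0.4 · 1.0308 / (1.005 · 1) ≈ 0.41027
Gain = 20 log₁₀(0.41027) ≈ -7.74 dB
∠T = (14.04°) − (5.71° + 0.57°) = 7.76°

-7.7 dB, 7.8°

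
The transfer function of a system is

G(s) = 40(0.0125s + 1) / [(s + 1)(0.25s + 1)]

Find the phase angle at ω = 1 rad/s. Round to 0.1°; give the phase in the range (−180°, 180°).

At ω = 1 rad/s:
zero (1 + j1·0.0125) = 1 + j0.0125 → |·| ≈ 1.0001, ∠ ≈ 0.72°
pole (1 + j1·1) = 1 + j1 → |·| ≈ 1.4142, ∠ ≈ 45.00°
pole (1 + j1·0.25) = 1 + j0.25 → |·| ≈ 1.0308, ∠ ≈ 14.04°
∠G = (0.72°) − (45.00° + 14.04°) = -58.32°

-58.3°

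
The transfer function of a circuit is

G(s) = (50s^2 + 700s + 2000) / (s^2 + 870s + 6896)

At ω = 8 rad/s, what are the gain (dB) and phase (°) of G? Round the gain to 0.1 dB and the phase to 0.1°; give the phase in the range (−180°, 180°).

-4.6 dB, 56.6°

Substitute s = j8:
Numerator: 50(j8)^2 + 700(j8) + 2000 = -1200 + j5600
Denominator: (j8)^2 + 870(j8) + 6896 = 6832 + j6960
|N| = √(1200² + 5600²) ≈ 5727.1, ∠N ≈ 102.09°
|D| = √(6832² + 6960²) ≈ 9752.8, ∠D ≈ 45.53°
|G| = 5727.1 / 9752.8 ≈ 0.58723
Gain = 20 log₁₀(0.58723) ≈ -4.62 dB
∠G = 102.09° − 45.53° = 56.56°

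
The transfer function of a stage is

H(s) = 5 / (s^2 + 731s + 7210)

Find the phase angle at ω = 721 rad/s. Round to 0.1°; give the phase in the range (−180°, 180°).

-134.2°

Substitute s = j721:
Numerator: 5 = 5 + j0
Denominator: (j721)^2 + 731(j721) + 7210 = -512631 + j527051
|N| = √(5² + 0²) ≈ 5, ∠N ≈ 0.00°
|D| = √(512631² + 527051²) ≈ 7.3524e+05, ∠D ≈ 134.21°
∠H = 0.00° − 134.21° = -134.21°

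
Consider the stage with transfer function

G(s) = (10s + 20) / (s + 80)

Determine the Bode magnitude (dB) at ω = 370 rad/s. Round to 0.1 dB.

Substitute s = j370:
Numerator: 10(j370) + 20 = 20 + j3700
Denominator: (j370) + 80 = 80 + j370
|N| = √(20² + 3700²) ≈ 3700.1, ∠N ≈ 89.69°
|D| = √(80² + 370²) ≈ 378.55, ∠D ≈ 77.80°
|G| = 3700.1 / 378.55 ≈ 9.7744
Gain = 20 log₁₀(9.7744) ≈ 19.80 dB

19.8 dB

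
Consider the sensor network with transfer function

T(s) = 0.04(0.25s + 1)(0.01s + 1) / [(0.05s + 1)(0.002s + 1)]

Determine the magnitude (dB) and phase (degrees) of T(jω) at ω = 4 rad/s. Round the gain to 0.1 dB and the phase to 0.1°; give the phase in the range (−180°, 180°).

-25.1 dB, 35.5°

At ω = 4 rad/s:
zero (1 + j4·0.25) = 1 + j1 → |·| ≈ 1.4142, ∠ ≈ 45.00°
zero (1 + j4·0.01) = 1 + j0.04 → |·| ≈ 1.0008, ∠ ≈ 2.29°
pole (1 + j4·0.05) = 1 + j0.2 → |·| ≈ 1.0198, ∠ ≈ 11.31°
pole (1 + j4·0.002) = 1 + j0.008 → |·| ≈ 1, ∠ ≈ 0.46°
|T| = 0.04 · 1.4142 · 1.0008 / (1.0198 · 1) ≈ 0.055514
Gain = 20 log₁₀(0.055514) ≈ -25.11 dB
∠T = (45.00° + 2.29°) − (11.31° + 0.46°) = 35.52°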